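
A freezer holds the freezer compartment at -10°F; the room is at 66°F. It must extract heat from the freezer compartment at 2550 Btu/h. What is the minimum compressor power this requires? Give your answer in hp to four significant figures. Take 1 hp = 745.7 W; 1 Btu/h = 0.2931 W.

In absolute terms T_C = 249.82 K and T_H = 292.04 K, so ΔT = 42.22 K.
COP_Carnot = T_C/ΔT = 249.82/42.22 = 5.917.
Ẇ_min = Q̇/COP_Carnot = 2550/5.917 = 431.0 Btu/h = 0.1694 hp.

0.1694 hp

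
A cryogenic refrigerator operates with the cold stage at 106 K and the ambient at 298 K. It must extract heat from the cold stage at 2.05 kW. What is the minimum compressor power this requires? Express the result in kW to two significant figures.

The reservoir spacing is ΔT = 298 − 106 = 192.0 K.
COP_Carnot = T_C/ΔT = 106.00/192.0 = 0.5521.
Ẇ_min = Q̇/COP_Carnot = 2.050/0.5521 = 3.713 kW.

3.7 kW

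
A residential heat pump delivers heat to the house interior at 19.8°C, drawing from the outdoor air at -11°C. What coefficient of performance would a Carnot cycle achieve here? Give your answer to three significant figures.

9.51

In absolute terms T_C = 262.15 K and T_H = 292.95 K, so ΔT = 30.80 K.
For a reversible cycle, COP_Carnot = T_H/ΔT = 292.95/30.80 = 9.511.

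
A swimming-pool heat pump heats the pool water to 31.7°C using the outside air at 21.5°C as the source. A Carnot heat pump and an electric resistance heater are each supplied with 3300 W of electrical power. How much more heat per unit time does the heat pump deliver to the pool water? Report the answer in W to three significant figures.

95300 W

In absolute terms T_C = 294.65 K and T_H = 304.85 K, so ΔT = 10.20 K.
COP_Carnot = T_H/ΔT = 304.85/10.20 = 29.89.
The heat pump delivers Q̇_H = COP × Ẇ = 98630 W; the resistance heater delivers Ẇ = 3300 W.
Extra = (COP − 1)·Ẇ = 95330 W.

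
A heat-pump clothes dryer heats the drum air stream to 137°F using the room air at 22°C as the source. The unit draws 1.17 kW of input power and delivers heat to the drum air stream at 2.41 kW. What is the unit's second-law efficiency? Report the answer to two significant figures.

COP_actual = Q̇_H/Ẇ = 2.410/1.170 = 2.060.
In absolute terms T_C = 295.15 K and T_H = 331.48 K, so ΔT = 36.33 K.
COP_Carnot = T_H/ΔT = 331.48/36.33 = 9.123.
η_II = COP_actual/COP_Carnot = 2.060/9.123 = 0.2258.

0.23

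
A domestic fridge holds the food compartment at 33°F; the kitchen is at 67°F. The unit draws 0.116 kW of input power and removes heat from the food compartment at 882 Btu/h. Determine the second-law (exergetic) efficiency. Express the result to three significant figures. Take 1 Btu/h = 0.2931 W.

0.154

Converting, Q̇_C = 882.0 Btu/h = 0.2585 kW, so COP_actual = Q̇_C/Ẇ = 0.2585/0.1160 = 2.229.
In absolute terms T_C = 273.71 K and T_H = 292.59 K, so ΔT = 18.89 K.
COP_Carnot = T_C/ΔT = 273.71/18.89 = 14.49.
η_II = COP_actual/COP_Carnot = 2.229/14.49 = 0.1538.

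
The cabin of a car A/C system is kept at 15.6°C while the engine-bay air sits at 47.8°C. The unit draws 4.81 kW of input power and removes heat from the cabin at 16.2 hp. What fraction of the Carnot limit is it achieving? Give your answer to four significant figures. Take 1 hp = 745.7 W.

0.2801

Converting, Q̇_C = 16.20 hp = 12.08 kW, so COP_actual = Q̇_C/Ẇ = 12.08/4.810 = 2.512.
In absolute terms T_C = 288.75 K and T_H = 320.95 K, so ΔT = 32.20 K.
COP_Carnot = T_C/ΔT = 288.75/32.20 = 8.967.
η_II = COP_actual/COP_Carnot = 2.512/8.967 = 0.2801.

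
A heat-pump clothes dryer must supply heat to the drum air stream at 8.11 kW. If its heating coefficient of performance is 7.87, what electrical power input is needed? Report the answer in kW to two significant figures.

Ẇ = Q̇_H/COP_HP = 8.110/7.87 = 1.030 kW.

1.0 kW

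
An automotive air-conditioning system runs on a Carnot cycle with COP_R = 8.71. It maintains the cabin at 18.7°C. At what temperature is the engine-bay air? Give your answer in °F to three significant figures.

126 °F

COP_R = T_C/(T_H − T_C) gives T_H − T_C = T_C/COP.
With T_C = 291.85 K, T_H = 291.85 × (1 + 1/8.71) = 325.36 K.
Converting, 325.36 K = 125.97°F.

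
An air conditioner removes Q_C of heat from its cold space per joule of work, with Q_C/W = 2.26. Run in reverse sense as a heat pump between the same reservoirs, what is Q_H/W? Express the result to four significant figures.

The first law on one cycle gives Q_H = Q_C + W, so Q_H/W = Q_C/W + 1.
COP_HP = COP_R + 1 = 2.26 + 1 = 3.26.

3.260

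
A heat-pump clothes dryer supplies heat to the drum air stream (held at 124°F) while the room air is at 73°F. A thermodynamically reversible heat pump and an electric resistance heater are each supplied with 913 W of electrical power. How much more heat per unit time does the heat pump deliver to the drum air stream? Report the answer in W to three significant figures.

9540 W

In absolute terms T_C = 295.93 K and T_H = 324.26 K, so ΔT = 28.33 K.
COP_Carnot = T_H/ΔT = 324.26/28.33 = 11.44.
The heat pump delivers Q̇_H = COP × Ẇ = 10450 W; the resistance heater delivers Ẇ = 913.0 W.
Extra = (COP − 1)·Ẇ = 9536 W.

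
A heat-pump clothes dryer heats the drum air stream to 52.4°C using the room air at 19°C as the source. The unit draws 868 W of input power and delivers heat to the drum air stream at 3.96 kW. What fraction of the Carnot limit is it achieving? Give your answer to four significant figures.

0.4681

Converting, Q̇_H = 3.960 kW = 3960 W, so COP_actual = Q̇_H/Ẇ = 3960/868.0 = 4.562.
In absolute terms T_C = 292.15 K and T_H = 325.55 K, so ΔT = 33.40 K.
COP_Carnot = T_H/ΔT = 325.55/33.40 = 9.747.
η_II = COP_actual/COP_Carnot = 4.562/9.747 = 0.4681.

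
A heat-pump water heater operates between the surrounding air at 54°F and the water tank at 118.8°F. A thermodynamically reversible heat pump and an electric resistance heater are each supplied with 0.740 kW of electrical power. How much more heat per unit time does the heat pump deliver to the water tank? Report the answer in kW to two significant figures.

5.9 kW

In absolute terms T_C = 285.37 K and T_H = 321.37 K, so ΔT = 36.00 K.
COP_Carnot = T_H/ΔT = 321.37/36.00 = 8.927.
The heat pump delivers Q̇_H = COP × Ẇ = 6.606 kW; the resistance heater delivers Ẇ = 0.7400 kW.
Extra = (COP − 1)·Ẇ = 5.866 kW.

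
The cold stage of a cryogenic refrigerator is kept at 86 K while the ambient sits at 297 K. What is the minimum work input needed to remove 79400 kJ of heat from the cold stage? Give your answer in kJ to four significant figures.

194800 kJ

The reservoir spacing is ΔT = 297 − 86 = 211.0 K.
The reversible limit is COP_R = T_C/ΔT = 0.4076, so W_min = Q_C/COP = Q_C·ΔT/T_C.
W_min = 79400 × 211.0/86.00 = 194800 kJ.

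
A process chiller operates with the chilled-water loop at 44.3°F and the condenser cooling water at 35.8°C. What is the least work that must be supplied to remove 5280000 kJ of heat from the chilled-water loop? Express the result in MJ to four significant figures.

546.3 MJ

In absolute terms T_C = 279.98 K and T_H = 308.95 K, so ΔT = 28.97 K.
The reversible limit is COP_R = T_C/ΔT = 9.666, so W_min = Q_C/COP = Q_C·ΔT/T_C.
W_min = 5280000 × 28.97/279.98 = 546300 kJ = 546.3 MJ.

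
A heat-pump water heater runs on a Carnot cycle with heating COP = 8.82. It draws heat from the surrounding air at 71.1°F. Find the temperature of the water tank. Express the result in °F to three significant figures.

COP_HP = T_H/(T_H − T_C) rearranges to T_H = COP·T_C/(COP − 1).
With T_C = 294.87 K, T_H = 8.82 × 294.87/7.820 = 332.58 K.
Converting, 332.58 K = 138.97°F.

139 °F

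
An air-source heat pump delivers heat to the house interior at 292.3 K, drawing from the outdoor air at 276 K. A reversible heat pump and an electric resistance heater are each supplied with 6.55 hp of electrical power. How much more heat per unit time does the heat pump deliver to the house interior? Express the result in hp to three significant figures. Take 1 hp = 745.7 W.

The reservoir spacing is ΔT = 292.3 − 276 = 16.30 K.
COP_Carnot = T_H/ΔT = 292.30/16.30 = 17.93.
The heat pump delivers Q̇_H = COP × Ẇ = 117.5 hp; the resistance heater delivers Ẇ = 6.550 hp.
Extra = (COP − 1)·Ẇ = 110.9 hp.

111 hp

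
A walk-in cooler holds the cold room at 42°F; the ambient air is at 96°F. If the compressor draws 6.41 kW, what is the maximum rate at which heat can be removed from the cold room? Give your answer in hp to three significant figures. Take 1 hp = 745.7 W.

In absolute terms T_C = 278.71 K and T_H = 308.71 K, so ΔT = 30.00 K.
COP_Carnot = T_C/ΔT = 278.71/30.00 = 9.290.
Q̇_max = COP_Carnot × Ẇ = 9.290 × 6.410 kW = 59.55 kW = 79.86 hp.

79.9 hp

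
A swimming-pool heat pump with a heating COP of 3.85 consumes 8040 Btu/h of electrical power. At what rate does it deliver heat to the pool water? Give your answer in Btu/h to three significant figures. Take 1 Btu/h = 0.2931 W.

Q̇_H = COP_HP × Ẇ = 3.85 × 8040 = 30950 Btu/h.

31000 Btu/h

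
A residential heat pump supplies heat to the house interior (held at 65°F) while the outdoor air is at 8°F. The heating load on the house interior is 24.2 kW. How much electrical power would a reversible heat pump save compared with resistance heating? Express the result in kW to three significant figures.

In absolute terms T_C = 259.82 K and T_H = 291.48 K, so ΔT = 31.67 K.
COP_Carnot = T_H/ΔT = 291.48/31.67 = 9.205.
Resistance heating needs Ẇ_res = Q̇_H = 24.20 kW; the reversible heat pump needs only Ẇ_hp = Q̇_H/COP = 2.629 kW.
Saving = 24.20 − 2.629 = 21.57 kW.

21.6 kW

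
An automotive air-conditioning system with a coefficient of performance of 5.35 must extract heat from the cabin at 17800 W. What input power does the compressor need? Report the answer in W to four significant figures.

3327 W

Ẇ = Q̇_C/COP = 17800/5.35 = 3327 W.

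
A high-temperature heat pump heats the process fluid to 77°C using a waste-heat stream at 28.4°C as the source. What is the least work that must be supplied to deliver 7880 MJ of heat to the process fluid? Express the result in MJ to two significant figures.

In absolute terms T_C = 301.55 K and T_H = 350.15 K, so ΔT = 48.60 K.
The reversible limit is COP_HP = T_H/ΔT = 7.205, so W_min = Q_H/COP = Q_H·ΔT/T_H.
W_min = 7880 × 48.60/350.15 = 1094 MJ.

1100 MJ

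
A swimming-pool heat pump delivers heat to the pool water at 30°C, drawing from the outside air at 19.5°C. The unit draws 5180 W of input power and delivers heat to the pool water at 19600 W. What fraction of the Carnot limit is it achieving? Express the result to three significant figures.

COP_actual = Q̇_H/Ẇ = 19600/5180 = 3.784.
In absolute terms T_C = 292.65 K and T_H = 303.15 K, so ΔT = 10.50 K.
COP_Carnot = T_H/ΔT = 303.15/10.50 = 28.87.
η_II = COP_actual/COP_Carnot = 3.784/28.87 = 0.1311.

0.131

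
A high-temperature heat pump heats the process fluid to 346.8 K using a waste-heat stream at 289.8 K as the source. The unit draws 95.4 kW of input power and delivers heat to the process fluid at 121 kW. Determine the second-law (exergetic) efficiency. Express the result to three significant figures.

COP_actual = Q̇_H/Ẇ = 121.0/95.40 = 1.268.
The reservoir spacing is ΔT = 346.8 − 289.8 = 57.00 K.
COP_Carnot = T_H/ΔT = 346.80/57.00 = 6.084.
η_II = COP_actual/COP_Carnot = 1.268/6.084 = 0.2085.

0.208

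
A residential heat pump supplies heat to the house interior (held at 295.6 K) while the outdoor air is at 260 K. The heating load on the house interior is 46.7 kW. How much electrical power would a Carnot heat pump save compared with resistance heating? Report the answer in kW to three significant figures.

41.1 kW

The reservoir spacing is ΔT = 295.6 − 260 = 35.60 K.
COP_Carnot = T_H/ΔT = 295.60/35.60 = 8.303.
Resistance heating needs Ẇ_res = Q̇_H = 46.70 kW; the reversible heat pump needs only Ẇ_hp = Q̇_H/COP = 5.624 kW.
Saving = 46.70 − 5.624 = 41.08 kW.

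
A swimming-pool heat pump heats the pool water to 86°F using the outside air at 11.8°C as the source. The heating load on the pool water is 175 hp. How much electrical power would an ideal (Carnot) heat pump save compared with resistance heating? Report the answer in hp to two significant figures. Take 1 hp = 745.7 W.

160 hp

In absolute terms T_C = 284.95 K and T_H = 303.15 K, so ΔT = 18.20 K.
COP_Carnot = T_H/ΔT = 303.15/18.20 = 16.66.
Resistance heating needs Ẇ_res = Q̇_H = 175.0 hp; the reversible heat pump needs only Ẇ_hp = Q̇_H/COP = 10.51 hp.
Saving = 175.0 − 10.51 = 164.5 hp.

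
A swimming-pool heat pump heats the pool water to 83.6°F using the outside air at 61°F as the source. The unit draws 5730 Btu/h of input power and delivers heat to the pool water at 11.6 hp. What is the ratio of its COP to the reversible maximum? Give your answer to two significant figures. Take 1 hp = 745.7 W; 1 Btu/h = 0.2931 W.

0.21

Converting, Q̇_H = 11.60 hp = 29510 Btu/h, so COP_actual = Q̇_H/Ẇ = 29510/5730 = 5.151.
In absolute terms T_C = 289.26 K and T_H = 301.82 K, so ΔT = 12.56 K.
COP_Carnot = T_H/ΔT = 301.82/12.56 = 24.04.
η_II = COP_actual/COP_Carnot = 5.151/24.04 = 0.2143.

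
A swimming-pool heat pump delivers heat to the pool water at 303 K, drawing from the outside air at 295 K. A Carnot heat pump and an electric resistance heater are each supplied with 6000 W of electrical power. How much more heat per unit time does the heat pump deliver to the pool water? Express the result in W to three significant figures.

The reservoir spacing is ΔT = 303 − 295 = 8.000 K.
COP_Carnot = T_H/ΔT = 303.00/8.000 = 37.88.
The heat pump delivers Q̇_H = COP × Ẇ = 227300 W; the resistance heater delivers Ẇ = 6000 W.
Extra = (COP − 1)·Ẇ = 221300 W.

221000 W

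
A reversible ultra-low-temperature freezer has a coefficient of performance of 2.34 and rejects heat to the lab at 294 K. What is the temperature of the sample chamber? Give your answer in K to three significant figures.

For a Carnot refrigerator COP_R = T_C/(T_H − T_C), so T_C = COP·T_H/(1 + COP).
With T_H = 294.00 K, T_C = 2.34 × 294.00/3.340 = 205.98 K.

206 K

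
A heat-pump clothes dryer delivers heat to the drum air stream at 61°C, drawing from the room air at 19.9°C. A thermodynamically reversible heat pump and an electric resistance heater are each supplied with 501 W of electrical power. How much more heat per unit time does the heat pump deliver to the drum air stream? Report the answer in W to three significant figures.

3570 W

In absolute terms T_C = 293.05 K and T_H = 334.15 K, so ΔT = 41.10 K.
COP_Carnot = T_H/ΔT = 334.15/41.10 = 8.130.
The heat pump delivers Q̇_H = COP × Ẇ = 4073 W; the resistance heater delivers Ẇ = 501.0 W.
Extra = (COP − 1)·Ẇ = 3572 W.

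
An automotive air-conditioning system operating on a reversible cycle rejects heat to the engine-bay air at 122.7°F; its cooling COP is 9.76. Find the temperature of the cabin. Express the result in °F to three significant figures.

68.6 °F

For a Carnot refrigerator COP_R = T_C/(T_H − T_C), so T_C = COP·T_H/(1 + COP).
With T_H = 323.54 K, T_C = 9.76 × 323.54/10.76 = 293.47 K.
Converting, 293.47 K = 68.58°F.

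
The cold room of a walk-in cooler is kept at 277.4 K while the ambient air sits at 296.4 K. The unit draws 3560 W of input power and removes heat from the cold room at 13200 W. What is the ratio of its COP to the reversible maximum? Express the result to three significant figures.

COP_actual = Q̇_C/Ẇ = 13200/3560 = 3.708.
The reservoir spacing is ΔT = 296.4 − 277.4 = 19.00 K.
COP_Carnot = T_C/ΔT = 277.40/19.00 = 14.60.
η_II = COP_actual/COP_Carnot = 3.708/14.60 = 0.2540.

0.254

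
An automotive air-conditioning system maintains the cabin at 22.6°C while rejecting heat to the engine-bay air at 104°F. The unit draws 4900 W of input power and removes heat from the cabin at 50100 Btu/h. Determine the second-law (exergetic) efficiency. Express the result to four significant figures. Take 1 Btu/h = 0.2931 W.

0.1763

Converting, Q̇_C = 50100 Btu/h = 14680 W, so COP_actual = Q̇_C/Ẇ = 14680/4900 = 2.997.
In absolute terms T_C = 295.75 K and T_H = 313.15 K, so ΔT = 17.40 K.
COP_Carnot = T_C/ΔT = 295.75/17.40 = 17.00.
η_II = COP_actual/COP_Carnot = 2.997/17.00 = 0.1763.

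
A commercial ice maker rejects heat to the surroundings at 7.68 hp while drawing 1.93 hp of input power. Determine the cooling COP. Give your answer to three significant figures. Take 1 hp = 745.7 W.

2.98

The first law gives Q̇_H = Q̇_C + Ẇ, so the three rates are Q̇_C = 5.750, Q̇_H = 7.680, Ẇ = 1.930 hp.
COP_R = Q̇_C/Ẇ = 5.750/1.930 = 2.979.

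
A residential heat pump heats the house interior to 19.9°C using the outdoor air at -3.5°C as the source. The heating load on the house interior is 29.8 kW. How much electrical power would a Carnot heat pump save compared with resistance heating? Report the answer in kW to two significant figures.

27 kW

In absolute terms T_C = 269.65 K and T_H = 293.05 K, so ΔT = 23.40 K.
COP_Carnot = T_H/ΔT = 293.05/23.40 = 12.52.
Resistance heating needs Ẇ_res = Q̇_H = 29.80 kW; the reversible heat pump needs only Ẇ_hp = Q̇_H/COP = 2.380 kW.
Saving = 29.80 − 2.380 = 27.42 kW.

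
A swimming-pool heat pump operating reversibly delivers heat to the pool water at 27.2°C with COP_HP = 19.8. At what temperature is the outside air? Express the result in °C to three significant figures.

COP_HP = T_H/(T_H − T_C) gives T_H − T_C = T_H/COP.
With T_H = 300.35 K, T_C = 300.35 × (1 − 1/19.8) = 285.18 K.
Converting, 285.18 K = 12.03°C.

12.0 °C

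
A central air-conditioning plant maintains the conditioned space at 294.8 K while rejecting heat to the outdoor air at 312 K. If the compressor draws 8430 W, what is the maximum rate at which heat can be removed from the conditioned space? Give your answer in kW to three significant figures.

The reservoir spacing is ΔT = 312 − 294.8 = 17.20 K.
COP_Carnot = T_C/ΔT = 294.80/17.20 = 17.14.
Q̇_max = COP_Carnot × Ẇ = 17.14 × 8430 W = 144500 W = 144.5 kW.

144 kW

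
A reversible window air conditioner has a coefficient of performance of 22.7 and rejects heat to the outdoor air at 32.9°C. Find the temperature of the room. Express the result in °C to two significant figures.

For a Carnot refrigerator COP_R = T_C/(T_H − T_C), so T_C = COP·T_H/(1 + COP).
With T_H = 306.05 K, T_C = 22.7 × 306.05/23.70 = 293.14 K.
Converting, 293.14 K = 19.99°C.

20 °C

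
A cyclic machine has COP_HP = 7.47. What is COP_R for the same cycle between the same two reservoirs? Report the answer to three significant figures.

Since Q_H = Q_C + W for any cycle, COP_R = Q_C/W = Q_H/W − 1.
COP_R = 7.47 − 1 = 6.47.

6.47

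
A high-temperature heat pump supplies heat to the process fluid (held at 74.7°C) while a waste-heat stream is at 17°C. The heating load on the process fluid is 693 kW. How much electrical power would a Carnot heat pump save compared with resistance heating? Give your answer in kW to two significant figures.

In absolute terms T_C = 290.15 K and T_H = 347.85 K, so ΔT = 57.70 K.
COP_Carnot = T_H/ΔT = 347.85/57.70 = 6.029.
Resistance heating needs Ẇ_res = Q̇_H = 693.0 kW; the reversible heat pump needs only Ẇ_hp = Q̇_H/COP = 115.0 kW.
Saving = 693.0 − 115.0 = 578.0 kW.

580 kW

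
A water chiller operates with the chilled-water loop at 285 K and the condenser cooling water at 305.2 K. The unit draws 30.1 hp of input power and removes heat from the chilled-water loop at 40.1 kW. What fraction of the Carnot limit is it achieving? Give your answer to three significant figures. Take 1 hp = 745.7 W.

0.127

Converting, Q̇_C = 40.10 kW = 53.77 hp, so COP_actual = Q̇_C/Ẇ = 53.77/30.10 = 1.787.
The reservoir spacing is ΔT = 305.2 − 285 = 20.20 K.
COP_Carnot = T_C/ΔT = 285.00/20.20 = 14.11.
η_II = COP_actual/COP_Carnot = 1.787/14.11 = 0.1266.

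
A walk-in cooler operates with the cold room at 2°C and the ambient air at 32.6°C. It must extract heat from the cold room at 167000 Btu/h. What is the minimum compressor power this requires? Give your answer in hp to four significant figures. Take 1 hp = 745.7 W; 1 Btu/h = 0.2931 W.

7.300 hp

In absolute terms T_C = 275.15 K and T_H = 305.75 K, so ΔT = 30.60 K.
COP_Carnot = T_C/ΔT = 275.15/30.60 = 8.992.
Ẇ_min = Q̇/COP_Carnot = 167000/8.992 = 18570 Btu/h = 7.300 hp.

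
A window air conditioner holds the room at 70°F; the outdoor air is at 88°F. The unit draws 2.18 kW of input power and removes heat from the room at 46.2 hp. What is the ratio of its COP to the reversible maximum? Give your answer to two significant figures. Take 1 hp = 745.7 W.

Converting, Q̇_C = 46.20 hp = 34.45 kW, so COP_actual = Q̇_C/Ẇ = 34.45/2.180 = 15.80.
In absolute terms T_C = 294.26 K and T_H = 304.26 K, so ΔT = 10.00 K.
COP_Carnot = T_C/ΔT = 294.26/10.00 = 29.43.
η_II = COP_actual/COP_Carnot = 15.80/29.43 = 0.5371.

0.54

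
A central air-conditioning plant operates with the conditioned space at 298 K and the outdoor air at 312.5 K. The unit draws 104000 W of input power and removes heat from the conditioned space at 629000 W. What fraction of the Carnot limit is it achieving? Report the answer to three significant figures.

0.294

COP_actual = Q̇_C/Ẇ = 629000/104000 = 6.048.
The reservoir spacing is ΔT = 312.5 − 298 = 14.50 K.
COP_Carnot = T_C/ΔT = 298.00/14.50 = 20.55.
η_II = COP_actual/COP_Carnot = 6.048/20.55 = 0.2943.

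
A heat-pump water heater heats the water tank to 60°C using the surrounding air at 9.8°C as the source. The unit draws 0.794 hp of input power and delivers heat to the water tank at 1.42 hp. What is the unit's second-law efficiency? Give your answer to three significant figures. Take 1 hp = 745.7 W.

COP_actual = Q̇_H/Ẇ = 1.420/0.7940 = 1.788.
In absolute terms T_C = 282.95 K and T_H = 333.15 K, so ΔT = 50.20 K.
COP_Carnot = T_H/ΔT = 333.15/50.20 = 6.636.
η_II = COP_actual/COP_Carnot = 1.788/6.636 = 0.2695.

0.269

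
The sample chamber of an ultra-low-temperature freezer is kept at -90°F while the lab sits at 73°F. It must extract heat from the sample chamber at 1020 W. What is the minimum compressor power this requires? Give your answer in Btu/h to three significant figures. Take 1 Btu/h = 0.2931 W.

In absolute terms T_C = 205.37 K and T_H = 295.93 K, so ΔT = 90.56 K.
COP_Carnot = T_C/ΔT = 205.37/90.56 = 2.268.
Ẇ_min = Q̇/COP_Carnot = 1020/2.268 = 449.8 W = 1534 Btu/h.

1530 Btu/h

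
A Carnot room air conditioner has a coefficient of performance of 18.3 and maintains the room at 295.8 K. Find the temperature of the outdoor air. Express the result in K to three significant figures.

312 K

COP_R = T_C/(T_H − T_C) gives T_H − T_C = T_C/COP.
With T_C = 295.80 K, T_H = 295.80 × (1 + 1/18.3) = 311.96 K.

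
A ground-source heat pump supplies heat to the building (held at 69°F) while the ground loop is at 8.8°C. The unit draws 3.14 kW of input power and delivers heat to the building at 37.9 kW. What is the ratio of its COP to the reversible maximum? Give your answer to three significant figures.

COP_actual = Q̇_H/Ẇ = 37.90/3.140 = 12.07.
In absolute terms T_C = 281.95 K and T_H = 293.71 K, so ΔT = 11.76 K.
COP_Carnot = T_H/ΔT = 293.71/11.76 = 24.98.
η_II = COP_actual/COP_Carnot = 12.07/24.98 = 0.4831.

0.483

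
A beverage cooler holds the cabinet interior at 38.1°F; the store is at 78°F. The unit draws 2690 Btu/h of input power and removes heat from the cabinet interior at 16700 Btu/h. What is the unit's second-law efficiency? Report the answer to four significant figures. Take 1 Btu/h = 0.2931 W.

0.4976

COP_actual = Q̇_C/Ẇ = 16700/2690 = 6.208.
In absolute terms T_C = 276.54 K and T_H = 298.71 K, so ΔT = 22.17 K.
COP_Carnot = T_C/ΔT = 276.54/22.17 = 12.48.
η_II = COP_actual/COP_Carnot = 6.208/12.48 = 0.4976.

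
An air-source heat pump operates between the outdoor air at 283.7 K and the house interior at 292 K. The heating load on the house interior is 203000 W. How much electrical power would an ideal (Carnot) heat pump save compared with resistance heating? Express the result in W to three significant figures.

The reservoir spacing is ΔT = 292 − 283.7 = 8.300 K.
COP_Carnot = T_H/ΔT = 292.00/8.300 = 35.18.
Resistance heating needs Ẇ_res = Q̇_H = 203000 W; the reversible heat pump needs only Ẇ_hp = Q̇_H/COP = 5770 W.
Saving = 203000 − 5770 = 197200 W.

197000 W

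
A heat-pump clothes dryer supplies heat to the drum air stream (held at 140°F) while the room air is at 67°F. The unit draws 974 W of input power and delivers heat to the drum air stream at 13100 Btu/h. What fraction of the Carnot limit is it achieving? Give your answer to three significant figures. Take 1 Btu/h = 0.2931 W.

Converting, Q̇_H = 13100 Btu/h = 3840 W, so COP_actual = Q̇_H/Ẇ = 3840/974.0 = 3.942.
In absolute terms T_C = 292.59 K and T_H = 333.15 K, so ΔT = 40.56 K.
COP_Carnot = T_H/ΔT = 333.15/40.56 = 8.215.
η_II = COP_actual/COP_Carnot = 3.942/8.215 = 0.4799.

0.480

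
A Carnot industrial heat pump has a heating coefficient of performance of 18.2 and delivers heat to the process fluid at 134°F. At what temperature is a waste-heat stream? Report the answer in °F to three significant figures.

101 °F

COP_HP = T_H/(T_H − T_C) gives T_H − T_C = T_H/COP.
With T_H = 329.82 K, T_C = 329.82 × (1 − 1/18.2) = 311.69 K.
Converting, 311.69 K = 101.38°F.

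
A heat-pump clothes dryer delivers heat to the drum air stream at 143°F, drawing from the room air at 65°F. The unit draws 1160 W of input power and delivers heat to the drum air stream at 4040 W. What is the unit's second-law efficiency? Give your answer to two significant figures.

0.45

COP_actual = Q̇_H/Ẇ = 4040/1160 = 3.483.
In absolute terms T_C = 291.48 K and T_H = 334.82 K, so ΔT = 43.33 K.
COP_Carnot = T_H/ΔT = 334.82/43.33 = 7.727.
η_II = COP_actual/COP_Carnot = 3.483/7.727 = 0.4508.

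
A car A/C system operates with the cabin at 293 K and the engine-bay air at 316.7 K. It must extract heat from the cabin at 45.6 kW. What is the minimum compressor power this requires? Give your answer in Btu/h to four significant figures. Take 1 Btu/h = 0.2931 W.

12580 Btu/h

The reservoir spacing is ΔT = 316.7 − 293 = 23.70 K.
COP_Carnot = T_C/ΔT = 293.00/23.70 = 12.36.
Ẇ_min = Q̇/COP_Carnot = 45.60/12.36 = 3.688 kW = 12580 Btu/h.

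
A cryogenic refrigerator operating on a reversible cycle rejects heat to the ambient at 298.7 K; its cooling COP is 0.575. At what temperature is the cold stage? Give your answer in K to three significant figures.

109 K

For a Carnot refrigerator COP_R = T_C/(T_H − T_C), so T_C = COP·T_H/(1 + COP).
With T_H = 298.70 K, T_C = 0.575 × 298.70/1.575 = 109.05 K.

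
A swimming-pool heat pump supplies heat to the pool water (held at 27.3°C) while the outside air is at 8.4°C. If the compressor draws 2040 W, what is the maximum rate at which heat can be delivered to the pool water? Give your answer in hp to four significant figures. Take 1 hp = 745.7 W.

43.49 hp

In absolute terms T_C = 281.55 K and T_H = 300.45 K, so ΔT = 18.90 K.
COP_Carnot = T_H/ΔT = 300.45/18.90 = 15.90.
Q̇_max = COP_Carnot × Ẇ = 15.90 × 2040 W = 32430 W = 43.49 hp.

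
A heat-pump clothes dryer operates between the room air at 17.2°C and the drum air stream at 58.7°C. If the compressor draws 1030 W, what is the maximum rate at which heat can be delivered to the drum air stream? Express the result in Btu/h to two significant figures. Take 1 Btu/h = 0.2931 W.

28000 Btu/h

In absolute terms T_C = 290.35 K and T_H = 331.85 K, so ΔT = 41.50 K.
COP_Carnot = T_H/ΔT = 331.85/41.50 = 7.996.
Q̇_max = COP_Carnot × Ẇ = 7.996 × 1030 W = 8236 W = 28100 Btu/h.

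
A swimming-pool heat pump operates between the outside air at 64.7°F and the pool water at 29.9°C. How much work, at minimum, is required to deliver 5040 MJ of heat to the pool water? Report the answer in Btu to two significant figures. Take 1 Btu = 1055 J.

In absolute terms T_C = 291.32 K and T_H = 303.05 K, so ΔT = 11.73 K.
The reversible limit is COP_HP = T_H/ΔT = 25.83, so W_min = Q_H/COP = Q_H·ΔT/T_H.
W_min = 5040 × 11.73/303.05 = 195.1 MJ = 185000 Btu.

180000 Btu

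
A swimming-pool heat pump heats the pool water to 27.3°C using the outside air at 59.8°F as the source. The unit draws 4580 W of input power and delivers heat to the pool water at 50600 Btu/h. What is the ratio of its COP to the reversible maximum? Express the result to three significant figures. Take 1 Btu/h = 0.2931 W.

0.128

Converting, Q̇_H = 50600 Btu/h = 14830 W, so COP_actual = Q̇_H/Ẇ = 14830/4580 = 3.238.
In absolute terms T_C = 288.59 K and T_H = 300.45 K, so ΔT = 11.86 K.
COP_Carnot = T_H/ΔT = 300.45/11.86 = 25.34.
η_II = COP_actual/COP_Carnot = 3.238/25.34 = 0.1278.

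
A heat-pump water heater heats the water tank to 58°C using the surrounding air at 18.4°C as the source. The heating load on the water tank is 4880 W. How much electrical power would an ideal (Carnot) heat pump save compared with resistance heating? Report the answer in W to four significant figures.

In absolute terms T_C = 291.55 K and T_H = 331.15 K, so ΔT = 39.60 K.
COP_Carnot = T_H/ΔT = 331.15/39.60 = 8.362.
Resistance heating needs Ẇ_res = Q̇_H = 4880 W; the reversible heat pump needs only Ẇ_hp = Q̇_H/COP = 583.6 W.
Saving = 4880 − 583.6 = 4296 W.

4296 W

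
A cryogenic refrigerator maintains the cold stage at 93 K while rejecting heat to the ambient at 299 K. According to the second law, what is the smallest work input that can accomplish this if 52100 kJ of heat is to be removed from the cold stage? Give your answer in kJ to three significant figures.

The reservoir spacing is ΔT = 299 − 93 = 206.0 K.
The reversible limit is COP_R = T_C/ΔT = 0.4515, so W_min = Q_C/COP = Q_C·ΔT/T_C.
W_min = 52100 × 206.0/93.00 = 115400 kJ.

115000 kJ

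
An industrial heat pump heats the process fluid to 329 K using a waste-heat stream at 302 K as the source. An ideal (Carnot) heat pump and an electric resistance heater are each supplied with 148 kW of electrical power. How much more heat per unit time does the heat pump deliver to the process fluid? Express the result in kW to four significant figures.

1655 kW

The reservoir spacing is ΔT = 329 − 302 = 27.00 K.
COP_Carnot = T_H/ΔT = 329.00/27.00 = 12.19.
The heat pump delivers Q̇_H = COP × Ẇ = 1803 kW; the resistance heater delivers Ẇ = 148.0 kW.
Extra = (COP − 1)·Ẇ = 1655 kW.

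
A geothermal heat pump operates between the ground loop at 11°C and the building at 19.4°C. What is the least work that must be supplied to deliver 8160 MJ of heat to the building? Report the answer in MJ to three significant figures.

234 MJ

In absolute terms T_C = 284.15 K and T_H = 292.55 K, so ΔT = 8.400 K.
The reversible limit is COP_HP = T_H/ΔT = 34.83, so W_min = Q_H/COP = Q_H·ΔT/T_H.
W_min = 8160 × 8.400/292.55 = 234.3 MJ.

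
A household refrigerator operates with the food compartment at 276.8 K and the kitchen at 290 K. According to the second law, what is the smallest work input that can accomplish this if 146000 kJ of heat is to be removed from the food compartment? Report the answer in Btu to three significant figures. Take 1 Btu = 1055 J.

6600 Btu

The reservoir spacing is ΔT = 290 − 276.8 = 13.20 K.
The reversible limit is COP_R = T_C/ΔT = 20.97, so W_min = Q_C/COP = Q_C·ΔT/T_C.
W_min = 146000 × 13.20/276.80 = 6962 kJ = 6599 Btu.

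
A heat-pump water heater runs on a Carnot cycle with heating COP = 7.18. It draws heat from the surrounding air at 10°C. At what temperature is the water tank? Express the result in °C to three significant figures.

COP_HP = T_H/(T_H − T_C) rearranges to T_H = COP·T_C/(COP − 1).
With T_C = 283.15 K, T_H = 7.18 × 283.15/6.180 = 328.97 K.
Converting, 328.97 K = 55.82°C.

55.8 °C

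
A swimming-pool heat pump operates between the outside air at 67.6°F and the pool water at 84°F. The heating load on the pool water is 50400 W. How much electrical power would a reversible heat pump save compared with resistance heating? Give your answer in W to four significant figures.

48880 W

In absolute terms T_C = 292.93 K and T_H = 302.04 K, so ΔT = 9.111 K.
COP_Carnot = T_H/ΔT = 302.04/9.111 = 33.15.
Resistance heating needs Ẇ_res = Q̇_H = 50400 W; the reversible heat pump needs only Ẇ_hp = Q̇_H/COP = 1520 W.
Saving = 50400 − 1520 = 48880 W.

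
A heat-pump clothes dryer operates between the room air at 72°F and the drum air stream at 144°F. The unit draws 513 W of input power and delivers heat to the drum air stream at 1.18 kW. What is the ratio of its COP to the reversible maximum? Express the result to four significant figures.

Converting, Q̇_H = 1.180 kW = 1180 W, so COP_actual = Q̇_H/Ẇ = 1180/513.0 = 2.300.
In absolute terms T_C = 295.37 K and T_H = 335.37 K, so ΔT = 40.00 K.
COP_Carnot = T_H/ΔT = 335.37/40.00 = 8.384.
η_II = COP_actual/COP_Carnot = 2.300/8.384 = 0.2743.

0.2743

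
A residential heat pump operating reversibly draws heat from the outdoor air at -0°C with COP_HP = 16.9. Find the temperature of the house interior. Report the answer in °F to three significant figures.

COP_HP = T_H/(T_H − T_C) rearranges to T_H = COP·T_C/(COP − 1).
With T_C = 273.15 K, T_H = 16.9 × 273.15/15.90 = 290.33 K.
Converting, 290.33 K = 62.92°F.

62.9 °F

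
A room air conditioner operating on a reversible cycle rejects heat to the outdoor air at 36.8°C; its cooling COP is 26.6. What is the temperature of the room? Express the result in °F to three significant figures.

For a Carnot refrigerator COP_R = T_C/(T_H − T_C), so T_C = COP·T_H/(1 + COP).
With T_H = 309.95 K, T_C = 26.6 × 309.95/27.60 = 298.72 K.
Converting, 298.72 K = 78.03°F.

78.0 °F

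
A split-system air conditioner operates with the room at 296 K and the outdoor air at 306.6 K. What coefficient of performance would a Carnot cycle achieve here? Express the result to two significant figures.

28

The reservoir spacing is ΔT = 306.6 − 296 = 10.60 K.
For a reversible cycle, COP_Carnot = T_C/ΔT = 296.00/10.60 = 27.92.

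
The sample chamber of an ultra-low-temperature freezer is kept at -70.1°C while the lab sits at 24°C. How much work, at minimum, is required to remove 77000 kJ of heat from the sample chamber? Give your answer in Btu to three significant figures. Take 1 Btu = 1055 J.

In absolute terms T_C = 203.05 K and T_H = 297.15 K, so ΔT = 94.10 K.
The reversible limit is COP_R = T_C/ΔT = 2.158, so W_min = Q_C/COP = Q_C·ΔT/T_C.
W_min = 77000 × 94.10/203.05 = 35680 kJ = 33820 Btu.

33800 Btu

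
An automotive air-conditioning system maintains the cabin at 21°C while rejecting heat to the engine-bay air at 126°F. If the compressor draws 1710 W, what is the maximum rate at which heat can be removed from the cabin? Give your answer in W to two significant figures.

16000 W

In absolute terms T_C = 294.15 K and T_H = 325.37 K, so ΔT = 31.22 K.
COP_Carnot = T_C/ΔT = 294.15/31.22 = 9.421.
Q̇_max = COP_Carnot × Ẇ = 9.421 × 1710 W = 16110 W.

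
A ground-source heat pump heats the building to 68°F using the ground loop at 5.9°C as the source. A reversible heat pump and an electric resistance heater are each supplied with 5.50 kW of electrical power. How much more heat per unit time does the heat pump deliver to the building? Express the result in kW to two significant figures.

In absolute terms T_C = 279.05 K and T_H = 293.15 K, so ΔT = 14.10 K.
COP_Carnot = T_H/ΔT = 293.15/14.10 = 20.79.
The heat pump delivers Q̇_H = COP × Ẇ = 114.3 kW; the resistance heater delivers Ẇ = 5.500 kW.
Extra = (COP − 1)·Ẇ = 108.8 kW.

110 kW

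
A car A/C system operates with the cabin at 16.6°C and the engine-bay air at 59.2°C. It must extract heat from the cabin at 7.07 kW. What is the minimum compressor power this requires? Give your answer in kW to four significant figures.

In absolute terms T_C = 289.75 K and T_H = 332.35 K, so ΔT = 42.60 K.
COP_Carnot = T_C/ΔT = 289.75/42.60 = 6.802.
Ẇ_min = Q̇/COP_Carnot = 7.070/6.802 = 1.039 kW.

1.039 kW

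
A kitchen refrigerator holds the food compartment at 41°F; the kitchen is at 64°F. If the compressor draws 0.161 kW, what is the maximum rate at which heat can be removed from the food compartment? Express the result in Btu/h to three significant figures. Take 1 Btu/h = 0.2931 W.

In absolute terms T_C = 278.15 K and T_H = 290.93 K, so ΔT = 12.78 K.
COP_Carnot = T_C/ΔT = 278.15/12.78 = 21.77.
Q̇_max = COP_Carnot × Ẇ = 21.77 × 0.1610 kW = 3.505 kW = 11960 Btu/h.

12000 Btu/h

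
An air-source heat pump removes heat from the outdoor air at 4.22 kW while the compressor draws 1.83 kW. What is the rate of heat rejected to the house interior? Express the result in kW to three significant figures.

For a cyclic device the first law requires Q̇_H = Q̇_C + Ẇ.
Q̇_H = Q̇_C + Ẇ = 6.050 kW.

6.05 kW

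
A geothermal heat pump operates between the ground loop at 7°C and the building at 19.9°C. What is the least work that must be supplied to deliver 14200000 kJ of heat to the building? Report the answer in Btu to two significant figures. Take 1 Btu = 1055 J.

In absolute terms T_C = 280.15 K and T_H = 293.05 K, so ΔT = 12.90 K.
The reversible limit is COP_HP = T_H/ΔT = 22.72, so W_min = Q_H/COP = Q_H·ΔT/T_H.
W_min = 14200000 × 12.90/293.05 = 625100 kJ = 592500 Btu.

590000 Btu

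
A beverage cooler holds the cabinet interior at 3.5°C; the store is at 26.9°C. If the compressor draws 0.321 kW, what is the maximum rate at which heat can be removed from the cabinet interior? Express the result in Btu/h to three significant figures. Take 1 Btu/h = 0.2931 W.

In absolute terms T_C = 276.65 K and T_H = 300.05 K, so ΔT = 23.40 K.
COP_Carnot = T_C/ΔT = 276.65/23.40 = 11.82.
Q̇_max = COP_Carnot × Ẇ = 11.82 × 0.3210 kW = 3.795 kW = 12950 Btu/h.

12900 Btu/h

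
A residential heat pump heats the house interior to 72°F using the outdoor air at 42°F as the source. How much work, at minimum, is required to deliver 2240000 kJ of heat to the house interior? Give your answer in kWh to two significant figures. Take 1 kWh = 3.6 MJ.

35 kWh

In absolute terms T_C = 278.71 K and T_H = 295.37 K, so ΔT = 16.67 K.
The reversible limit is COP_HP = T_H/ΔT = 17.72, so W_min = Q_H/COP = Q_H·ΔT/T_H.
W_min = 2240000 × 16.67/295.37 = 126400 kJ = 35.11 kWh.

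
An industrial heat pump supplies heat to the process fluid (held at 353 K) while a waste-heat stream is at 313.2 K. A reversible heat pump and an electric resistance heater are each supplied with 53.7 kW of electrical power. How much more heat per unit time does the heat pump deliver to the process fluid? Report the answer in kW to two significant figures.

420 kW

The reservoir spacing is ΔT = 353 − 313.2 = 39.80 K.
COP_Carnot = T_H/ΔT = 353.00/39.80 = 8.869.
The heat pump delivers Q̇_H = COP × Ẇ = 476.3 kW; the resistance heater delivers Ẇ = 53.70 kW.
Extra = (COP − 1)·Ẇ = 422.6 kW.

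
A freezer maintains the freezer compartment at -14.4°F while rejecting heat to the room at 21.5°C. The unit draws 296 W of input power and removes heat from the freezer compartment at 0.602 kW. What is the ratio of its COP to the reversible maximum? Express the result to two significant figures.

0.39

Converting, Q̇_C = 0.6020 kW = 602.0 W, so COP_actual = Q̇_C/Ẇ = 602.0/296.0 = 2.034.
In absolute terms T_C = 247.37 K and T_H = 294.65 K, so ΔT = 47.28 K.
COP_Carnot = T_C/ΔT = 247.37/47.28 = 5.232.
η_II = COP_actual/COP_Carnot = 2.034/5.232 = 0.3887.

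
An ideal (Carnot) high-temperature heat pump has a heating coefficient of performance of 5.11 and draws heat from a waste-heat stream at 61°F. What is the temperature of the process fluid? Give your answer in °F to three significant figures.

188 °F

COP_HP = T_H/(T_H − T_C) rearranges to T_H = COP·T_C/(COP − 1).
With T_C = 289.26 K, T_H = 5.11 × 289.26/4.110 = 359.64 K.
Converting, 359.64 K = 187.68°F.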